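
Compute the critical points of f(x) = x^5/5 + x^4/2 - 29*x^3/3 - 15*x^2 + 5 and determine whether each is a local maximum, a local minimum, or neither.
f'(x) = x*(x^3 + 2*x^2 - 29*x - 30)

Solve f'(x) = 0:
  Factor: x^4 + 2*x^3 - 29*x^2 - 30*x = x*(x - 5)*(x + 1)*(x + 6) = 0.
  ⇒ x = -6, -1, 0, 5

f''(x) = 4*x^3 + 6*x^2 - 58*x - 30
Second-derivative test at each critical point:
  f''(-6) = -330 < 0 → local maximum
  f''(-1) = 30 > 0 → local minimum
  f''(0) = -30 < 0 → local maximum
  f''(5) = 330 > 0 → local minimum

Critical points: x = -6 (local maximum); x = -1 (local minimum); x = 0 (local maximum); x = 5 (local minimum)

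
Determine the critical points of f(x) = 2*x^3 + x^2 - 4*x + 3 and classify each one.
f'(x) = 6*x^2 + 2*x - 4

Solve f'(x) = 0:
  Factor: 6*x^2 + 2*x - 4 = 2*(x + 1)*(3*x - 2) = 0.
  ⇒ x = -1, 2/3

f''(x) = 12*x + 2
Second-derivative test at each critical point:
  f''(-1) = -10 < 0 → local maximum
  f''(2/3) = 10 > 0 → local minimum

Critical points: x = -1 (local maximum); x = 2/3 (local minimum)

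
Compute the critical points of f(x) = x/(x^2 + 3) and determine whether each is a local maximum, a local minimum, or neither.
f'(x) = (3 - x^2)/(x^4 + 6*x^2 + 9)

Solve f'(x) = 0:
  f'(x) = -(x^2 - 3)/(x^2 + 3)^2; the denominator is positive wherever f is defined, so f'(x) = 0 ⇔ 3 - x^2 = 0.
  x^2 - 3 = 0 has no rational roots; quadratic formula: x = (0 ± √12)/2.
  ⇒ x = -sqrt(3) ≈ -1.7321, sqrt(3) ≈ 1.7321

f''(x) = 2*x*(x^2 - 9)/(x^2 + 3)^3
Second-derivative test at each critical point:
  f''(-1.7321) = 0.0962 > 0 → local minimum
  f''(1.7321) = -0.0962 < 0 → local maximum

Critical points: x = -sqrt(3) ≈ -1.7321 (local minimum); x = sqrt(3) ≈ 1.7321 (local maximum)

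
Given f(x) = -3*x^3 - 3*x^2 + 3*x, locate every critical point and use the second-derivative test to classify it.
f'(x) = -9*x^2 - 6*x + 3

Solve f'(x) = 0:
  Factor: -9*x^2 - 6*x + 3 = -3*(x + 1)*(3*x - 1) = 0.
  ⇒ x = -1, 1/3

f''(x) = -18*x - 6
Second-derivative test at each critical point:
  f''(-1) = 12 > 0 → local minimum
  f''(1/3) = -12 < 0 → local maximum

Critical points: x = -1 (local minimum); x = 1/3 (local maximum)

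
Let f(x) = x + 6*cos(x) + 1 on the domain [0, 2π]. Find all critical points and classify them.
f'(x) = 1 - 6*sin(x)

Solve f'(x) = 0 on [0, 2π]:
  f'(x) = 0 ⇔ sin(x) = 1/6, i.e. x = arcsin(1/6) + 2nπ or x = π − arcsin(1/6) + 2nπ; keep the solutions lying in [0, 2π].
  ⇒ x = asin(1/6) ≈ 0.1674, pi - asin(1/6) ≈ 2.9741

f''(x) = -6*cos(x)
Second-derivative test at each critical point:
  f''(0.1674) = -5.9161 < 0 → local maximum
  f''(2.9741) = 5.9161 > 0 → local minimum

Critical points: x = asin(1/6) ≈ 0.1674 (local maximum); x = pi - asin(1/6) ≈ 2.9741 (local minimum)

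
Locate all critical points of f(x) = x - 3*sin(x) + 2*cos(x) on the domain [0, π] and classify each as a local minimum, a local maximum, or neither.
f'(x) = -2*sin(x) - 3*cos(x) + 1

Solve f'(x) = 0 on [0, π]:
  f'(x) = 0 ⇔ -2*sin(x) - 3*cos(x) = -1. Write the left side as R·cos(x + φ) with R = √((-3)² + 2²) = sqrt(13), cos φ = -3*sqrt(13)/13, sin φ = 2*sqrt(13)/13; then cos(x + φ) = -sqrt(13)/13. Solve for x and keep the solutions lying in [0, π].
  ⇒ x = atan((2 + 6*sqrt(3))/(3 - 4*sqrt(3))) + pi ≈ 1.8778

f''(x) = 3*sin(x) - 2*cos(x)
Second-derivative test at each critical point:
  f''(1.8778) = 3.4641 > 0 → local minimum

Critical points: x = atan((2 + 6*sqrt(3))/(3 - 4*sqrt(3))) + pi ≈ 1.8778 (local minimum)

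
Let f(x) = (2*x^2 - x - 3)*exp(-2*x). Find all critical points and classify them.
f'(x) = (-4*x^2 + 6*x + 5)*exp(-2*x)

Solve f'(x) = 0:
  f'(x) = (-4*x^2 + 6*x + 5)·exp(-2*x) and exp(-2*x) > 0 for every x, so f'(x) = 0 ⇔ -4*x^2 + 6*x + 5 = 0.
  4*x^2 - 6*x - 5 = 0 has no rational roots; quadratic formula: x = (6 ± √116)/8.
  ⇒ x = 3/4 - sqrt(29)/4 ≈ -0.5963, 3/4 + sqrt(29)/4 ≈ 2.0963

f''(x) = 4*(2*x^2 - 5*x - 1)*exp(-2*x)
Second-derivative test at each critical point:
  f''(-0.5963) = 35.4945 > 0 → local minimum
  f''(2.0963) = -0.1627 < 0 → local maximum

Critical points: x = 3/4 - sqrt(29)/4 ≈ -0.5963 (local minimum); x = 3/4 + sqrt(29)/4 ≈ 2.0963 (local maximum)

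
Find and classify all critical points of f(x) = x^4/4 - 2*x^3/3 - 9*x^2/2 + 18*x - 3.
f'(x) = x^3 - 2*x^2 - 9*x + 18

Solve f'(x) = 0:
  Factor: x^3 - 2*x^2 - 9*x + 18 = (x - 3)*(x - 2)*(x + 3) = 0.
  ⇒ x = -3, 2, 3

f''(x) = 3*x^2 - 4*x - 9
Second-derivative test at each critical point:
  f''(-3) = 30 > 0 → local minimum
  f''(2) = -5 < 0 → local maximum
  f''(3) = 6 > 0 → local minimum

Critical points: x = -3 (local minimum); x = 2 (local maximum); x = 3 (local minimum)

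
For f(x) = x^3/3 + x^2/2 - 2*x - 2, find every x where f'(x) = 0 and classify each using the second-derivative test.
f'(x) = x^2 + x - 2

Solve f'(x) = 0:
  Factor: x^2 + x - 2 = (x - 1)*(x + 2) = 0.
  ⇒ x = -2, 1

f''(x) = 2*x + 1
Second-derivative test at each critical point:
  f''(-2) = -3 < 0 → local maximum
  f''(1) = 3 > 0 → local minimum

Critical points: x = -2 (local maximum); x = 1 (local minimum)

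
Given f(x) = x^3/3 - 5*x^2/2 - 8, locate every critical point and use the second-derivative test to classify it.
f'(x) = x*(x - 5)

Solve f'(x) = 0:
  Factor: x^2 - 5*x = x*(x - 5) = 0.
  ⇒ x = 0, 5

f''(x) = 2*x - 5
Second-derivative test at each critical point:
  f''(0) = -5 < 0 → local maximum
  f''(5) = 5 > 0 → local minimum

Critical points: x = 0 (local maximum); x = 5 (local minimum)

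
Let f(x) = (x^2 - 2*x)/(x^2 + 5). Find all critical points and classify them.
f'(x) = 2*(x^2 + 5*x - 5)/(x^4 + 10*x^2 + 25)

Solve f'(x) = 0:
  f'(x) = 2*(x^2 + 5*x - 5)/(x^2 + 5)^2; the denominator is positive wherever f is defined, so f'(x) = 0 ⇔ 2*x^2 + 10*x - 10 = 0.
  Factor: 2*x^2 + 10*x - 10 = 2*(x^2 + 5*x - 5); x^2 + 5*x - 5 = 0 has no rational roots; quadratic formula: x = (-5 ± √45)/2.
  ⇒ x = -3*sqrt(5)/2 - 5/2 ≈ -5.8541, -5/2 + 3*sqrt(5)/2 ≈ 0.8541

f''(x) = 2*(-2*x^3 - 15*x^2 + 30*x + 25)/(x^6 + 15*x^4 + 75*x^2 + 125)
Second-derivative test at each critical point:
  f''(-5.8541) = -0.0087 < 0 → local maximum
  f''(0.8541) = 0.4087 > 0 → local minimum

Critical points: x = -3*sqrt(5)/2 - 5/2 ≈ -5.8541 (local maximum); x = -5/2 + 3*sqrt(5)/2 ≈ 0.8541 (local minimum)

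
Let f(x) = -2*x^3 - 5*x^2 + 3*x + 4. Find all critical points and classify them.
f'(x) = -6*x^2 - 10*x + 3

Solve f'(x) = 0:
  6*x^2 + 10*x - 3 = 0 has no rational roots; quadratic formula: x = (-10 ± √172)/12.
  ⇒ x = -sqrt(43)/6 - 5/6 ≈ -1.9262, -5/6 + sqrt(43)/6 ≈ 0.2596

f''(x) = -12*x - 10
Second-derivative test at each critical point:
  f''(-1.9262) = 13.1149 > 0 → local minimum
  f''(0.2596) = -13.1149 < 0 → local maximum

Critical points: x = -sqrt(43)/6 - 5/6 ≈ -1.9262 (local minimum); x = -5/6 + sqrt(43)/6 ≈ 0.2596 (local maximum)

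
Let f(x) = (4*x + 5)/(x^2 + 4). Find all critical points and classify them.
f'(x) = 2*(-2*x^2 - 5*x + 8)/(x^4 + 8*x^2 + 16)

Solve f'(x) = 0:
  f'(x) = -2*(2*x^2 + 5*x - 8)/(x^2 + 4)^2; the denominator is positive wherever f is defined, so f'(x) = 0 ⇔ -4*x^2 - 10*x + 16 = 0.
  Factor: -4*x^2 - 10*x + 16 = -2*(2*x^2 + 5*x - 8); 2*x^2 + 5*x - 8 = 0 has no rational roots; quadratic formula: x = (-5 ± √89)/4.
  ⇒ x = -sqrt(89)/4 - 5/4 ≈ -3.6085, -5/4 + sqrt(89)/4 ≈ 1.1085

f''(x) = 2*(4*x^2*(4*x + 5) - (12*x + 5)*(x^2 + 4))/(x^2 + 4)^3
Second-derivative test at each critical point:
  f''(-3.6085) = 0.0651 > 0 → local minimum
  f''(1.1085) = -0.6901 < 0 → local maximum

Critical points: x = -sqrt(89)/4 - 5/4 ≈ -3.6085 (local minimum); x = -5/4 + sqrt(89)/4 ≈ 1.1085 (local maximum)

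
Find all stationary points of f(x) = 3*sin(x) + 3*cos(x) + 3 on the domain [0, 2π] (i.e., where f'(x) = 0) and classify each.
f'(x) = 3*sqrt(2)*cos(x + pi/4)

Solve f'(x) = 0 on [0, 2π]:
  f'(x) = 0 ⇔ 3*cos(x) = 3*sin(x) ⇔ tan(x) = 1, i.e. x = arctan(1) + nπ; keep the solutions lying in [0, 2π].
  ⇒ x = pi/4 ≈ 0.7854, 5*pi/4 ≈ 3.9270

f''(x) = -3*sqrt(2)*sin(x + pi/4)
Second-derivative test at each critical point:
  f''(0.7854) = -4.2426 < 0 → local maximum
  f''(3.9270) = 4.2426 > 0 → local minimum

Critical points: x = pi/4 ≈ 0.7854 (local maximum); x = 5*pi/4 ≈ 3.9270 (local minimum)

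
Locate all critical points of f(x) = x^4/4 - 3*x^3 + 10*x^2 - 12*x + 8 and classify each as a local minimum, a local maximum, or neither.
f'(x) = x^3 - 9*x^2 + 20*x - 12

Solve f'(x) = 0:
  Factor: x^3 - 9*x^2 + 20*x - 12 = (x - 6)*(x - 2)*(x - 1) = 0.
  ⇒ x = 1, 2, 6

f''(x) = 3*x^2 - 18*x + 20
Second-derivative test at each critical point:
  f''(1) = 5 > 0 → local minimum
  f''(2) = -4 < 0 → local maximum
  f''(6) = 20 > 0 → local minimum

Critical points: x = 1 (local minimum); x = 2 (local maximum); x = 6 (local minimum)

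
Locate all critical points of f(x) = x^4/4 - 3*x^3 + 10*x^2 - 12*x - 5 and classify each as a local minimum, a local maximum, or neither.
f'(x) = x^3 - 9*x^2 + 20*x - 12

Solve f'(x) = 0:
  Factor: x^3 - 9*x^2 + 20*x - 12 = (x - 6)*(x - 2)*(x - 1) = 0.
  ⇒ x = 1, 2, 6

f''(x) = 3*x^2 - 18*x + 20
Second-derivative test at each critical point:
  f''(1) = 5 > 0 → local minimum
  f''(2) = -4 < 0 → local maximum
  f''(6) = 20 > 0 → local minimum

Critical points: x = 1 (local minimum); x = 2 (local maximum); x = 6 (local minimum)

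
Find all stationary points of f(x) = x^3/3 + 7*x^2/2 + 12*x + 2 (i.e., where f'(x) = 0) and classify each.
f'(x) = x^2 + 7*x + 12

Solve f'(x) = 0:
  Factor: x^2 + 7*x + 12 = (x + 3)*(x + 4) = 0.
  ⇒ x = -4, -3

f''(x) = 2*x + 7
Second-derivative test at each critical point:
  f''(-4) = -1 < 0 → local maximum
  f''(-3) = 1 > 0 → local minimum

Critical points: x = -4 (local maximum); x = -3 (local minimum)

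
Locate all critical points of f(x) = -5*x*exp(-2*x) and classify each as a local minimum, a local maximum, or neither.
f'(x) = 5*(2*x - 1)*exp(-2*x)

Solve f'(x) = 0:
  f'(x) = (10*x - 5)·exp(-2*x) and exp(-2*x) > 0 for every x, so f'(x) = 0 ⇔ 10*x - 5 = 0.
  Factor: 10*x - 5 = 5*(2*x - 1) = 0.
  ⇒ x = 1/2

f''(x) = 20*(1 - x)*exp(-2*x)
Second-derivative test at each critical point:
  f''(1/2) = 3.6788 > 0 → local minimum

Critical points: x = 1/2 (local minimum)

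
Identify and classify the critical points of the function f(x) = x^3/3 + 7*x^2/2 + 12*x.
f'(x) = x^2 + 7*x + 12

Solve f'(x) = 0:
  Factor: x^2 + 7*x + 12 = (x + 3)*(x + 4) = 0.
  ⇒ x = -4, -3

f''(x) = 2*x + 7
Second-derivative test at each critical point:
  f''(-4) = -1 < 0 → local maximum
  f''(-3) = 1 > 0 → local minimum

Critical points: x = -4 (local maximum); x = -3 (local minimum)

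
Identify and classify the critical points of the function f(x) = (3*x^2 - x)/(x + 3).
f'(x) = 3*(x^2 + 6*x - 1)/(x^2 + 6*x + 9)

Solve f'(x) = 0:
  f'(x) = 3*(x^2 + 6*x - 1)/(x + 3)^2; the denominator is positive wherever f is defined, so f'(x) = 0 ⇔ 3*x^2 + 18*x - 3 = 0.
  Factor: 3*x^2 + 18*x - 3 = 3*(x^2 + 6*x - 1); x^2 + 6*x - 1 = 0 has no rational roots; quadratic formula: x = (-6 ± √40)/2.
  ⇒ x = -sqrt(10) - 3 ≈ -6.1623, -3 + sqrt(10) ≈ 0.1623

f''(x) = 60/(x^3 + 9*x^2 + 27*x + 27)
Second-derivative test at each critical point:
  f''(-6.1623) = -1.8974 < 0 → local maximum
  f''(0.1623) = 1.8974 > 0 → local minimum

Critical points: x = -sqrt(10) - 3 ≈ -6.1623 (local maximum); x = -3 + sqrt(10) ≈ 0.1623 (local minimum)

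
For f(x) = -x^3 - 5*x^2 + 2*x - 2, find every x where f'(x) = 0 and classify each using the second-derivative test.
f'(x) = -3*x^2 - 10*x + 2

Solve f'(x) = 0:
  3*x^2 + 10*x - 2 = 0 has no rational roots; quadratic formula: x = (-10 ± √124)/6.
  ⇒ x = -sqrt(31)/3 - 5/3 ≈ -3.5226, -5/3 + sqrt(31)/3 ≈ 0.1893

f''(x) = -6*x - 10
Second-derivative test at each critical point:
  f''(-3.5226) = 11.1355 > 0 → local minimum
  f''(0.1893) = -11.1355 < 0 → local maximum

Critical points: x = -sqrt(31)/3 - 5/3 ≈ -3.5226 (local minimum); x = -5/3 + sqrt(31)/3 ≈ 0.1893 (local maximum)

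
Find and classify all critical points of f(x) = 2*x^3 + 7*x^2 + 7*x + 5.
f'(x) = 6*x^2 + 14*x + 7

Solve f'(x) = 0:
  6*x^2 + 14*x + 7 = 0 has no rational roots; quadratic formula: x = (-14 ± √28)/12.
  ⇒ x = -7/6 - sqrt(7)/6 ≈ -1.6076, -7/6 + sqrt(7)/6 ≈ -0.7257

f''(x) = 12*x + 14
Second-derivative test at each critical point:
  f''(-1.6076) = -5.2915 < 0 → local maximum
  f''(-0.7257) = 5.2915 > 0 → local minimum

Critical points: x = -7/6 - sqrt(7)/6 ≈ -1.6076 (local maximum); x = -7/6 + sqrt(7)/6 ≈ -0.7257 (local minimum)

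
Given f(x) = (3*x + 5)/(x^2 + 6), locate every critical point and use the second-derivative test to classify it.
f'(x) = (-3*x^2 - 10*x + 18)/(x^4 + 12*x^2 + 36)

Solve f'(x) = 0:
  f'(x) = -(3*x^2 + 10*x - 18)/(x^2 + 6)^2; the denominator is positive wherever f is defined, so f'(x) = 0 ⇔ -3*x^2 - 10*x + 18 = 0.
  3*x^2 + 10*x - 18 = 0 has no rational roots; quadratic formula: x = (-10 ± √316)/6.
  ⇒ x = -sqrt(79)/3 - 5/3 ≈ -4.6294, -5/3 + sqrt(79)/3 ≈ 1.2961

f''(x) = 2*(4*x^2*(3*x + 5) - (9*x + 5)*(x^2 + 6))/(x^2 + 6)^3
Second-derivative test at each critical point:
  f''(-4.6294) = 0.0236 > 0 → local minimum
  f''(1.2961) = -0.3014 < 0 → local maximum

Critical points: x = -sqrt(79)/3 - 5/3 ≈ -4.6294 (local minimum); x = -5/3 + sqrt(79)/3 ≈ 1.2961 (local maximum)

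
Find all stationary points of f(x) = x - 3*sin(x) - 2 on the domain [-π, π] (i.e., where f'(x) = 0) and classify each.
f'(x) = 1 - 3*cos(x)

Solve f'(x) = 0 on [-π, π]:
  f'(x) = 0 ⇔ cos(x) = 1/3, i.e. x = ±arccos(1/3) + 2nπ; keep the solutions lying in [-π, π].
  ⇒ x = -acos(1/3) ≈ -1.2310, acos(1/3) ≈ 1.2310

f''(x) = 3*sin(x)
Second-derivative test at each critical point:
  f''(-1.2310) = -2.8284 < 0 → local maximum
  f''(1.2310) = 2.8284 > 0 → local minimum

Critical points: x = -acos(1/3) ≈ -1.2310 (local maximum); x = acos(1/3) ≈ 1.2310 (local minimum)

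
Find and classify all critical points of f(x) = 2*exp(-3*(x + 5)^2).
f'(x) = 12*(-x - 5)*exp(-3*(x + 5)^2)

Solve f'(x) = 0:
  f'(x) = (-12*x - 60)·exp(-3*(x + 5)^2) and exp(-3*(x + 5)^2) > 0 for every x, so f'(x) = 0 ⇔ -12*x - 60 = 0.
  Factor: -12*x - 60 = -12*(x + 5) = 0.
  ⇒ x = -5

f''(x) = 12*(6*(x + 5)^2 - 1)*exp(-3*(x + 5)^2)
Second-derivative test at each critical point:
  f''(-5) = -12 < 0 → local maximum

Critical points: x = -5 (local maximum)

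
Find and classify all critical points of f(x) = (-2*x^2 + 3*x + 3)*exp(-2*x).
f'(x) = (4*x^2 - 10*x - 3)*exp(-2*x)

Solve f'(x) = 0:
  f'(x) = (4*x^2 - 10*x - 3)·exp(-2*x) and exp(-2*x) > 0 for every x, so f'(x) = 0 ⇔ 4*x^2 - 10*x - 3 = 0.
  4*x^2 - 10*x - 3 = 0 has no rational roots; quadratic formula: x = (10 ± √148)/8.
  ⇒ x = 5/4 - sqrt(37)/4 ≈ -0.2707, 5/4 + sqrt(37)/4 ≈ 2.7707

f''(x) = 4*(-2*x^2 + 7*x - 1)*exp(-2*x)
Second-derivative test at each critical point:
  f''(-0.2707) = -20.9050 < 0 → local maximum
  f''(2.7707) = 0.0477 > 0 → local minimum

Critical points: x = 5/4 - sqrt(37)/4 ≈ -0.2707 (local maximum); x = 5/4 + sqrt(37)/4 ≈ 2.7707 (local minimum)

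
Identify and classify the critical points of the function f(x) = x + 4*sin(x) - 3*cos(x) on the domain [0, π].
f'(x) = 3*sin(x) + 4*cos(x) + 1

Solve f'(x) = 0 on [0, π]:
  f'(x) = 0 ⇔ 3*sin(x) + 4*cos(x) = -1. Write the left side as R·cos(x + φ) with R = √(4² + (-3)²) = 5, cos φ = 4/5, sin φ = -3/5; then cos(x + φ) = -1/5. Solve for x and keep the solutions lying in [0, π].
  ⇒ x = atan((-3 + 8*sqrt(6))/(-6*sqrt(6) - 4)) + pi ≈ 2.4157

f''(x) = -4*sin(x) + 3*cos(x)
Second-derivative test at each critical point:
  f''(2.4157) = -4.8990 < 0 → local maximum

Critical points: x = atan((-3 + 8*sqrt(6))/(-6*sqrt(6) - 4)) + pi ≈ 2.4157 (local maximum)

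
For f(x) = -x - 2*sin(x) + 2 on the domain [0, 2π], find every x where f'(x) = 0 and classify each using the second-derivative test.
f'(x) = -2*cos(x) - 1

Solve f'(x) = 0 on [0, 2π]:
  f'(x) = 0 ⇔ cos(x) = -1/2, i.e. x = ±arccos(-1/2) + 2nπ; keep the solutions lying in [0, 2π].
  ⇒ x = 2*pi/3 ≈ 2.0944, 4*pi/3 ≈ 4.1888

f''(x) = 2*sin(x)
Second-derivative test at each critical point:
  f''(2.0944) = 1.7321 > 0 → local minimum
  f''(4.1888) = -1.7321 < 0 → local maximum

Critical points: x = 2*pi/3 ≈ 2.0944 (local minimum); x = 4*pi/3 ≈ 4.1888 (local maximum)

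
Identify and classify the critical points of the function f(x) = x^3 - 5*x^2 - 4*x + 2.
f'(x) = 3*x^2 - 10*x - 4

Solve f'(x) = 0:
  3*x^2 - 10*x - 4 = 0 has no rational roots; quadratic formula: x = (10 ± √148)/6.
  ⇒ x = 5/3 - sqrt(37)/3 ≈ -0.3609, 5/3 + sqrt(37)/3 ≈ 3.6943

f''(x) = 6*x - 10
Second-derivative test at each critical point:
  f''(-0.3609) = -12.1655 < 0 → local maximum
  f''(3.6943) = 12.1655 > 0 → local minimum

Critical points: x = 5/3 - sqrt(37)/3 ≈ -0.3609 (local maximum); x = 5/3 + sqrt(37)/3 ≈ 3.6943 (local minimum)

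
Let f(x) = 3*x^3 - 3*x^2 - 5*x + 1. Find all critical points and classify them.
f'(x) = 9*x^2 - 6*x - 5

Solve f'(x) = 0:
  9*x^2 - 6*x - 5 = 0 has no rational roots; quadratic formula: x = (6 ± √216)/18.
  ⇒ x = 1/3 - sqrt(6)/3 ≈ -0.4832, 1/3 + sqrt(6)/3 ≈ 1.1498

f''(x) = 18*x - 6
Second-derivative test at each critical point:
  f''(-0.4832) = -14.6969 < 0 → local maximum
  f''(1.1498) = 14.6969 > 0 → local minimum

Critical points: x = 1/3 - sqrt(6)/3 ≈ -0.4832 (local maximum); x = 1/3 + sqrt(6)/3 ≈ 1.1498 (local minimum)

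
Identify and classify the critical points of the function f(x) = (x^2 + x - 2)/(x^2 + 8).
f'(x) = (-x^2 + 20*x + 8)/(x^4 + 16*x^2 + 64)

Solve f'(x) = 0:
  f'(x) = -(x^2 - 20*x - 8)/(x^2 + 8)^2; the denominator is positive wherever f is defined, so f'(x) = 0 ⇔ -x^2 + 20*x + 8 = 0.
  x^2 - 20*x - 8 = 0 has no rational roots; quadratic formula: x = (20 ± √432)/2.
  ⇒ x = 10 - 6*sqrt(3) ≈ -0.3923, 10 + 6*sqrt(3) ≈ 20.3923

f''(x) = 2*(x^3 - 30*x^2 - 24*x + 80)/(x^6 + 24*x^4 + 192*x^2 + 512)
Second-derivative test at each critical point:
  f''(-0.3923) = 0.3126 > 0 → local minimum
  f''(20.3923) = -1.157e-04 < 0 → local maximum

Critical points: x = 10 - 6*sqrt(3) ≈ -0.3923 (local minimum); x = 10 + 6*sqrt(3) ≈ 20.3923 (local maximum)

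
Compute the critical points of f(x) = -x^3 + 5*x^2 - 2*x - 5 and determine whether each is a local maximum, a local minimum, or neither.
f'(x) = -3*x^2 + 10*x - 2

Solve f'(x) = 0:
  3*x^2 - 10*x + 2 = 0 has no rational roots; quadratic formula: x = (10 ± √76)/6.
  ⇒ x = 5/3 - sqrt(19)/3 ≈ 0.2137, sqrt(19)/3 + 5/3 ≈ 3.1196

f''(x) = 10 - 6*x
Second-derivative test at each critical point:
  f''(0.2137) = 8.7178 > 0 → local minimum
  f''(3.1196) = -8.7178 < 0 → local maximum

Critical points: x = 5/3 - sqrt(19)/3 ≈ 0.2137 (local minimum); x = sqrt(19)/3 + 5/3 ≈ 3.1196 (local maximum)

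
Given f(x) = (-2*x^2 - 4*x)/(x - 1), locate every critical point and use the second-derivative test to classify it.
f'(x) = 2*(-x^2 + 2*x + 2)/(x^2 - 2*x + 1)

Solve f'(x) = 0:
  f'(x) = -2*(x^2 - 2*x - 2)/(x - 1)^2; the denominator is positive wherever f is defined, so f'(x) = 0 ⇔ -2*x^2 + 4*x + 4 = 0.
  Factor: -2*x^2 + 4*x + 4 = -2*(x^2 - 2*x - 2); x^2 - 2*x - 2 = 0 has no rational roots; quadratic formula: x = (2 ± √12)/2.
  ⇒ x = 1 - sqrt(3) ≈ -0.7321, 1 + sqrt(3) ≈ 2.7321

f''(x) = -12/(x^3 - 3*x^2 + 3*x - 1)
Second-derivative test at each critical point:
  f''(-0.7321) = 2.3094 > 0 → local minimum
  f''(2.7321) = -2.3094 < 0 → local maximum

Critical points: x = 1 - sqrt(3) ≈ -0.7321 (local minimum); x = 1 + sqrt(3) ≈ 2.7321 (local maximum)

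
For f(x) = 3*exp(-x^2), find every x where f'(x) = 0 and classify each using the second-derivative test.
f'(x) = -6*x*exp(-x^2)

Solve f'(x) = 0:
  f'(x) = (-6*x)·exp(-x^2) and exp(-x^2) > 0 for every x, so f'(x) = 0 ⇔ -6*x = 0.
  -6*x = 0.
  ⇒ x = 0

f''(x) = 6*(2*x^2 - 1)*exp(-x^2)
Second-derivative test at each critical point:
  f''(0) = -6 < 0 → local maximum

Critical points: x = 0 (local maximum)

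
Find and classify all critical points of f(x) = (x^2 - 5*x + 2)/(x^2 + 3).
f'(x) = (5*x^2 + 2*x - 15)/(x^4 + 6*x^2 + 9)

Solve f'(x) = 0:
  f'(x) = (5*x^2 + 2*x - 15)/(x^2 + 3)^2; the denominator is positive wherever f is defined, so f'(x) = 0 ⇔ 5*x^2 + 2*x - 15 = 0.
  5*x^2 + 2*x - 15 = 0 has no rational roots; quadratic formula: x = (-2 ± √304)/10.
  ⇒ x = -2*sqrt(19)/5 - 1/5 ≈ -1.9436, -1/5 + 2*sqrt(19)/5 ≈ 1.5436

f''(x) = 2*(-5*x^3 - 3*x^2 + 45*x + 3)/(x^6 + 9*x^4 + 27*x^2 + 27)
Second-derivative test at each critical point:
  f''(-1.9436) = -0.3796 < 0 → local maximum
  f''(1.5436) = 0.6018 > 0 → local minimum

Critical points: x = -2*sqrt(19)/5 - 1/5 ≈ -1.9436 (local maximum); x = -1/5 + 2*sqrt(19)/5 ≈ 1.5436 (local minimum)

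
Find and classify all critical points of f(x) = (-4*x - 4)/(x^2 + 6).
f'(x) = 4*(-x^2 + 2*x*(x + 1) - 6)/(x^2 + 6)^2

Solve f'(x) = 0:
  f'(x) = 4*(x^2 + 2*x - 6)/(x^2 + 6)^2; the denominator is positive wherever f is defined, so f'(x) = 0 ⇔ 4*x^2 + 8*x - 24 = 0.
  Factor: 4*x^2 + 8*x - 24 = 4*(x^2 + 2*x - 6); x^2 + 2*x - 6 = 0 has no rational roots; quadratic formula: x = (-2 ± √28)/2.
  ⇒ x = -sqrt(7) - 1 ≈ -3.6458, -1 + sqrt(7) ≈ 1.6458

f''(x) = 8*(-4*x^2*(x + 1) + (3*x + 1)*(x^2 + 6))/(x^2 + 6)^3
Second-derivative test at each critical point:
  f''(-3.6458) = -0.0569 < 0 → local maximum
  f''(1.6458) = 0.2791 > 0 → local minimum

Critical points: x = -sqrt(7) - 1 ≈ -3.6458 (local maximum); x = -1 + sqrt(7) ≈ 1.6458 (local minimum)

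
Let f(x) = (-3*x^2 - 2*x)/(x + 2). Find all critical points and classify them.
f'(x) = (-3*x^2 - 12*x - 4)/(x^2 + 4*x + 4)

Solve f'(x) = 0:
  f'(x) = -(3*x^2 + 12*x + 4)/(x + 2)^2; the denominator is positive wherever f is defined, so f'(x) = 0 ⇔ -3*x^2 - 12*x - 4 = 0.
  3*x^2 + 12*x + 4 = 0 has no rational roots; quadratic formula: x = (-12 ± √96)/6.
  ⇒ x = -2 - 2*sqrt(6)/3 ≈ -3.6330, -2 + 2*sqrt(6)/3 ≈ -0.3670

f''(x) = -16/(x^3 + 6*x^2 + 12*x + 8)
Second-derivative test at each critical point:
  f''(-3.6330) = 3.6742 > 0 → local minimum
  f''(-0.3670) = -3.6742 < 0 → local maximum

Critical points: x = -2 - 2*sqrt(6)/3 ≈ -3.6330 (local minimum); x = -2 + 2*sqrt(6)/3 ≈ -0.3670 (local maximum)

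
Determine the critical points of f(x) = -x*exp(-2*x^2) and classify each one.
f'(x) = (4*x^2 - 1)*exp(-2*x^2)

Solve f'(x) = 0:
  f'(x) = (4*x^2 - 1)·exp(-2*x^2) and exp(-2*x^2) > 0 for every x, so f'(x) = 0 ⇔ 4*x^2 - 1 = 0.
  Factor: 4*x^2 - 1 = (2*x - 1)*(2*x + 1) = 0.
  ⇒ x = -1/2, 1/2

f''(x) = (-16*x^3 + 12*x)*exp(-2*x^2)
Second-derivative test at each critical point:
  f''(-1/2) = -2.4261 < 0 → local maximum
  f''(1/2) = 2.4261 > 0 → local minimum

Critical points: x = -1/2 (local maximum); x = 1/2 (local minimum)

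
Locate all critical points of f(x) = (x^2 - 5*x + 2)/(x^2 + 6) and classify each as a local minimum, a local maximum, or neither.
f'(x) = (5*x^2 + 8*x - 30)/(x^4 + 12*x^2 + 36)

Solve f'(x) = 0:
  f'(x) = (5*x^2 + 8*x - 30)/(x^2 + 6)^2; the denominator is positive wherever f is defined, so f'(x) = 0 ⇔ 5*x^2 + 8*x - 30 = 0.
  5*x^2 + 8*x - 30 = 0 has no rational roots; quadratic formula: x = (-8 ± √664)/10.
  ⇒ x = -sqrt(166)/5 - 4/5 ≈ -3.3768, -4/5 + sqrt(166)/5 ≈ 1.7768

f''(x) = 2*(-5*x^3 - 12*x^2 + 90*x + 24)/(x^6 + 18*x^4 + 108*x^2 + 216)
Second-derivative test at each critical point:
  f''(-3.3768) = -0.0851 < 0 → local maximum
  f''(1.7768) = 0.3073 > 0 → local minimum

Critical points: x = -sqrt(166)/5 - 4/5 ≈ -3.3768 (local maximum); x = -4/5 + sqrt(166)/5 ≈ 1.7768 (local minimum)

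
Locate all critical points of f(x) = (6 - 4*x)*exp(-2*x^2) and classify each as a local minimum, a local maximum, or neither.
f'(x) = 4*(2*x*(2*x - 3) - 1)*exp(-2*x^2)

Solve f'(x) = 0:
  f'(x) = (16*x^2 - 24*x - 4)·exp(-2*x^2) and exp(-2*x^2) > 0 for every x, so f'(x) = 0 ⇔ 16*x^2 - 24*x - 4 = 0.
  Factor: 16*x^2 - 24*x - 4 = 4*(4*x^2 - 6*x - 1); 4*x^2 - 6*x - 1 = 0 has no rational roots; quadratic formula: x = (6 ± √52)/8.
  ⇒ x = 3/4 - sqrt(13)/4 ≈ -0.1514, 3/4 + sqrt(13)/4 ≈ 1.6514

f''(x) = 8*(4*x^2*(3 - 2*x) + 6*x - 3)*exp(-2*x^2)
Second-derivative test at each critical point:
  f''(-0.1514) = -27.5521 < 0 → local maximum
  f''(1.6514) = 0.1234 > 0 → local minimum

Critical points: x = 3/4 - sqrt(13)/4 ≈ -0.1514 (local maximum); x = 3/4 + sqrt(13)/4 ≈ 1.6514 (local minimum)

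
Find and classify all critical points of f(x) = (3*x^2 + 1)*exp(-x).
f'(x) = (-3*x^2 + 6*x - 1)*exp(-x)

Solve f'(x) = 0:
  f'(x) = (-3*x^2 + 6*x - 1)·exp(-x) and exp(-x) > 0 for every x, so f'(x) = 0 ⇔ -3*x^2 + 6*x - 1 = 0.
  3*x^2 - 6*x + 1 = 0 has no rational roots; quadratic formula: x = (6 ± √24)/6.
  ⇒ x = 1 - sqrt(6)/3 ≈ 0.1835, sqrt(6)/3 + 1 ≈ 1.8165

f''(x) = (3*x^2 - 12*x + 7)*exp(-x)
Second-derivative test at each critical point:
  f''(0.1835) = 4.0777 > 0 → local minimum
  f''(1.8165) = -0.7965 < 0 → local maximum

Critical points: x = 1 - sqrt(6)/3 ≈ 0.1835 (local minimum); x = sqrt(6)/3 + 1 ≈ 1.8165 (local maximum)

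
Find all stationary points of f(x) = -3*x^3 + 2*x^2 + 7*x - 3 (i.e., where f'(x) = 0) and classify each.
f'(x) = -9*x^2 + 4*x + 7

Solve f'(x) = 0:
  9*x^2 - 4*x - 7 = 0 has no rational roots; quadratic formula: x = (4 ± √268)/18.
  ⇒ x = 2/9 - sqrt(67)/9 ≈ -0.6873, 2/9 + sqrt(67)/9 ≈ 1.1317

f''(x) = 4 - 18*x
Second-derivative test at each critical point:
  f''(-0.6873) = 16.3707 > 0 → local minimum
  f''(1.1317) = -16.3707 < 0 → local maximum

Critical points: x = 2/9 - sqrt(67)/9 ≈ -0.6873 (local minimum); x = 2/9 + sqrt(67)/9 ≈ 1.1317 (local maximum)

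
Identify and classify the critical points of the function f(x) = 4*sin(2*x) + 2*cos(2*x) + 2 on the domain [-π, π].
f'(x) = -4*sin(2*x) + 8*cos(2*x)

Solve f'(x) = 0 on [-π, π]:
  f'(x) = 0 ⇔ 4*cos(2*x) = 2*sin(2*x) ⇔ tan(2*x) = 2, i.e. 2*x = arctan(2) + nπ; keep the solutions lying in [-π, π].
  ⇒ x = -pi + atan(2)/2 ≈ -2.5880, -pi/2 + atan(2)/2 ≈ -1.0172, atan(2)/2 ≈ 0.5536, atan(2)/2 + pi/2 ≈ 2.1244

f''(x) = -16*sin(2*x) - 8*cos(2*x)
Second-derivative test at each critical point:
  f''(-2.5880) = -17.8885 < 0 → local maximum
  f''(-1.0172) = 17.8885 > 0 → local minimum
  f''(0.5536) = -17.8885 < 0 → local maximum
  f''(2.1244) = 17.8885 > 0 → local minimum

Critical points: x = -pi + atan(2)/2 ≈ -2.5880 (local maximum); x = -pi/2 + atan(2)/2 ≈ -1.0172 (local minimum); x = atan(2)/2 ≈ 0.5536 (local maximum); x = atan(2)/2 + pi/2 ≈ 2.1244 (local minimum)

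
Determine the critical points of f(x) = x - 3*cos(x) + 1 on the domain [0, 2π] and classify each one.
f'(x) = 3*sin(x) + 1

Solve f'(x) = 0 on [0, 2π]:
  f'(x) = 0 ⇔ sin(x) = -1/3, i.e. x = arcsin(-1/3) + 2nπ or x = π − arcsin(-1/3) + 2nπ; keep the solutions lying in [0, 2π].
  ⇒ x = asin(1/3) + pi ≈ 3.4814, -asin(1/3) + 2*pi ≈ 5.9433

f''(x) = 3*cos(x)
Second-derivative test at each critical point:
  f''(3.4814) = -2.8284 < 0 → local maximum
  f''(5.9433) = 2.8284 > 0 → local minimum

Critical points: x = asin(1/3) + pi ≈ 3.4814 (local maximum); x = -asin(1/3) + 2*pi ≈ 5.9433 (local minimum)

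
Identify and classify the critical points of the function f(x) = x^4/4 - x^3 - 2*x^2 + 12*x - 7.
f'(x) = x^3 - 3*x^2 - 4*x + 12

Solve f'(x) = 0:
  Factor: x^3 - 3*x^2 - 4*x + 12 = (x - 3)*(x - 2)*(x + 2) = 0.
  ⇒ x = -2, 2, 3

f''(x) = 3*x^2 - 6*x - 4
Second-derivative test at each critical point:
  f''(-2) = 20 > 0 → local minimum
  f''(2) = -4 < 0 → local maximum
  f''(3) = 5 > 0 → local minimum

Critical points: x = -2 (local minimum); x = 2 (local maximum); x = 3 (local minimum)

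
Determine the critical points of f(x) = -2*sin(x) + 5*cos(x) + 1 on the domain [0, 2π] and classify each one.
f'(x) = -5*sin(x) - 2*cos(x)

Solve f'(x) = 0 on [0, 2π]:
  f'(x) = 0 ⇔ -2*cos(x) = 5*sin(x) ⇔ tan(x) = -2/5, i.e. x = arctan(-2/5) + nπ; keep the solutions lying in [0, 2π].
  ⇒ x = pi - atan(2/5) ≈ 2.7611, -atan(2/5) + 2*pi ≈ 5.9027

f''(x) = 2*sin(x) - 5*cos(x)
Second-derivative test at each critical point:
  f''(2.7611) = 5.3852 > 0 → local minimum
  f''(5.9027) = -5.3852 < 0 → local maximum

Critical points: x = pi - atan(2/5) ≈ 2.7611 (local minimum); x = -atan(2/5) + 2*pi ≈ 5.9027 (local maximum)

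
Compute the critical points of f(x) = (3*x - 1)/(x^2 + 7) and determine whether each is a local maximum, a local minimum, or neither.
f'(x) = (-3*x^2 + 2*x + 21)/(x^4 + 14*x^2 + 49)

Solve f'(x) = 0:
  f'(x) = -(x - 3)*(3*x + 7)/(x^2 + 7)^2; the denominator is positive wherever f is defined, so f'(x) = 0 ⇔ -3*x^2 + 2*x + 21 = 0.
  Factor: -3*x^2 + 2*x + 21 = -(x - 3)*(3*x + 7) = 0.
  ⇒ x = -7/3, 3

f''(x) = 2*(4*x^2*(3*x - 1) + (1 - 9*x)*(x^2 + 7))/(x^2 + 7)^3
Second-derivative test at each critical point:
  f''(-7/3) = 81/784 > 0 → local minimum
  f''(3) = -1/16 < 0 → local maximum

Critical points: x = -7/3 (local minimum); x = 3 (local maximum)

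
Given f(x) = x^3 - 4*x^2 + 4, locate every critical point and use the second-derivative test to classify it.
f'(x) = x*(3*x - 8)

Solve f'(x) = 0:
  Factor: 3*x^2 - 8*x = x*(3*x - 8) = 0.
  ⇒ x = 0, 8/3

f''(x) = 6*x - 8
Second-derivative test at each critical point:
  f''(0) = -8 < 0 → local maximum
  f''(8/3) = 8 > 0 → local minimum

Critical points: x = 0 (local maximum); x = 8/3 (local minimum)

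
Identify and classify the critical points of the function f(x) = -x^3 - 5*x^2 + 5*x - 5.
f'(x) = -3*x^2 - 10*x + 5

Solve f'(x) = 0:
  3*x^2 + 10*x - 5 = 0 has no rational roots; quadratic formula: x = (-10 ± √160)/6.
  ⇒ x = -2*sqrt(10)/3 - 5/3 ≈ -3.7749, -5/3 + 2*sqrt(10)/3 ≈ 0.4415

f''(x) = -6*x - 10
Second-derivative test at each critical point:
  f''(-3.7749) = 12.6491 > 0 → local minimum
  f''(0.4415) = -12.6491 < 0 → local maximum

Critical points: x = -2*sqrt(10)/3 - 5/3 ≈ -3.7749 (local minimum); x = -5/3 + 2*sqrt(10)/3 ≈ 0.4415 (local maximum)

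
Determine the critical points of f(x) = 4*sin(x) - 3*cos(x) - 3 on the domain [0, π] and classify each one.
f'(x) = 3*sin(x) + 4*cos(x)

Solve f'(x) = 0 on [0, π]:
  f'(x) = 0 ⇔ 4*cos(x) = -3*sin(x) ⇔ tan(x) = -4/3, i.e. x = arctan(-4/3) + nπ; keep the solutions lying in [0, π].
  ⇒ x = pi - atan(4/3) ≈ 2.2143

f''(x) = -4*sin(x) + 3*cos(x)
Second-derivative test at each critical point:
  f''(2.2143) = -5 < 0 → local maximum

Critical points: x = pi - atan(4/3) ≈ 2.2143 (local maximum)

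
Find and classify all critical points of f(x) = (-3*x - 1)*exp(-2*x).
f'(x) = (6*x - 1)*exp(-2*x)

Solve f'(x) = 0:
  f'(x) = (6*x - 1)·exp(-2*x) and exp(-2*x) > 0 for every x, so f'(x) = 0 ⇔ 6*x - 1 = 0.
  6*x - 1 = 0.
  ⇒ x = 1/6

f''(x) = 4*(2 - 3*x)*exp(-2*x)
Second-derivative test at each critical point:
  f''(1/6) = 4.2992 > 0 → local minimum

Critical points: x = 1/6 (local minimum)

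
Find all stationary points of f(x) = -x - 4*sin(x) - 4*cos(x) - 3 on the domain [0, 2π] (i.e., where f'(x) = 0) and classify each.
f'(x) = -4*sqrt(2)*cos(x + pi/4) - 1

Solve f'(x) = 0 on [0, 2π]:
  f'(x) = 0 ⇔ 4*sin(x) - 4*cos(x) = 1. Write the left side as R·cos(x + φ) with R = √((-4)² + (-4)²) = 4*sqrt(2), cos φ = -sqrt(2)/2, sin φ = -sqrt(2)/2; then cos(x + φ) = sqrt(2)/8. Solve for x and keep the solutions lying in [0, 2π].
  ⇒ x = atan((1 + sqrt(31))/(-1 + sqrt(31))) ≈ 0.9631, atan((1 - sqrt(31))/(-sqrt(31) - 1)) + pi ≈ 3.7493

f''(x) = 4*sqrt(2)*sin(x + pi/4)
Second-derivative test at each critical point:
  f''(0.9631) = 5.5678 > 0 → local minimum
  f''(3.7493) = -5.5678 < 0 → local maximum

Critical points: x = atan((1 + sqrt(31))/(-1 + sqrt(31))) ≈ 0.9631 (local minimum); x = atan((1 - sqrt(31))/(-sqrt(31) - 1)) + pi ≈ 3.7493 (local maximum)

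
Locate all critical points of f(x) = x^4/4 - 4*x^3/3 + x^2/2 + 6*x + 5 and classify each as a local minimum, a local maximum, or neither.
f'(x) = x^3 - 4*x^2 + x + 6

Solve f'(x) = 0:
  Factor: x^3 - 4*x^2 + x + 6 = (x - 3)*(x - 2)*(x + 1) = 0.
  ⇒ x = -1, 2, 3

f''(x) = 3*x^2 - 8*x + 1
Second-derivative test at each critical point:
  f''(-1) = 12 > 0 → local minimum
  f''(2) = -3 < 0 → local maximum
  f''(3) = 4 > 0 → local minimum

Critical points: x = -1 (local minimum); x = 2 (local maximum); x = 3 (local minimum)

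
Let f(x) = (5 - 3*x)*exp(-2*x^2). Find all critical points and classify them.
f'(x) = (4*x*(3*x - 5) - 3)*exp(-2*x^2)

Solve f'(x) = 0:
  f'(x) = (12*x^2 - 20*x - 3)·exp(-2*x^2) and exp(-2*x^2) > 0 for every x, so f'(x) = 0 ⇔ 12*x^2 - 20*x - 3 = 0.
  12*x^2 - 20*x - 3 = 0 has no rational roots; quadratic formula: x = (20 ± √544)/24.
  ⇒ x = 5/6 - sqrt(34)/6 ≈ -0.1385, 5/6 + sqrt(34)/6 ≈ 1.8052

f''(x) = 4*(4*x^2*(5 - 3*x) + 9*x - 5)*exp(-2*x^2)
Second-derivative test at each critical point:
  f''(-0.1385) = -22.4460 < 0 → local maximum
  f''(1.8052) = 0.0345 > 0 → local minimum

Critical points: x = 5/6 - sqrt(34)/6 ≈ -0.1385 (local maximum); x = 5/6 + sqrt(34)/6 ≈ 1.8052 (local minimum)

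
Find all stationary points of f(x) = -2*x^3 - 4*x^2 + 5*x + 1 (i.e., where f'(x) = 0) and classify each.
f'(x) = -6*x^2 - 8*x + 5

Solve f'(x) = 0:
  6*x^2 + 8*x - 5 = 0 has no rational roots; quadratic formula: x = (-8 ± √184)/12.
  ⇒ x = -sqrt(46)/6 - 2/3 ≈ -1.7971, -2/3 + sqrt(46)/6 ≈ 0.4637

f''(x) = -12*x - 8
Second-derivative test at each critical point:
  f''(-1.7971) = 13.5647 > 0 → local minimum
  f''(0.4637) = -13.5647 < 0 → local maximum

Critical points: x = -sqrt(46)/6 - 2/3 ≈ -1.7971 (local minimum); x = -2/3 + sqrt(46)/6 ≈ 0.4637 (local maximum)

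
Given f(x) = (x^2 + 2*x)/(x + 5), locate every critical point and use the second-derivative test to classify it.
f'(x) = (x^2 + 10*x + 10)/(x^2 + 10*x + 25)

Solve f'(x) = 0:
  f'(x) = (x^2 + 10*x + 10)/(x + 5)^2; the denominator is positive wherever f is defined, so f'(x) = 0 ⇔ x^2 + 10*x + 10 = 0.
  x^2 + 10*x + 10 = 0 has no rational roots; quadratic formula: x = (-10 ± √60)/2.
  ⇒ x = -5 - sqrt(15) ≈ -8.8730, -5 + sqrt(15) ≈ -1.1270

f''(x) = 30/(x^3 + 15*x^2 + 75*x + 125)
Second-derivative test at each critical point:
  f''(-8.8730) = -0.5164 < 0 → local maximum
  f''(-1.1270) = 0.5164 > 0 → local minimum

Critical points: x = -5 - sqrt(15) ≈ -8.8730 (local maximum); x = -5 + sqrt(15) ≈ -1.1270 (local minimum)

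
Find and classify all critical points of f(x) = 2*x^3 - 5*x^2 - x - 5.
f'(x) = 6*x^2 - 10*x - 1

Solve f'(x) = 0:
  6*x^2 - 10*x - 1 = 0 has no rational roots; quadratic formula: x = (10 ± √124)/12.
  ⇒ x = 5/6 - sqrt(31)/6 ≈ -0.0946, 5/6 + sqrt(31)/6 ≈ 1.7613

f''(x) = 12*x - 10
Second-derivative test at each critical point:
  f''(-0.0946) = -11.1355 < 0 → local maximum
  f''(1.7613) = 11.1355 > 0 → local minimum

Critical points: x = 5/6 - sqrt(31)/6 ≈ -0.0946 (local maximum); x = 5/6 + sqrt(31)/6 ≈ 1.7613 (local minimum)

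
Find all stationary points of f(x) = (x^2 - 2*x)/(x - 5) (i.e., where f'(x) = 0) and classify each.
f'(x) = (x^2 - 10*x + 10)/(x^2 - 10*x + 25)

Solve f'(x) = 0:
  f'(x) = (x^2 - 10*x + 10)/(x - 5)^2; the denominator is positive wherever f is defined, so f'(x) = 0 ⇔ x^2 - 10*x + 10 = 0.
  x^2 - 10*x + 10 = 0 has no rational roots; quadratic formula: x = (10 ± √60)/2.
  ⇒ x = 5 - sqrt(15) ≈ 1.1270, sqrt(15) + 5 ≈ 8.8730

f''(x) = 30/(x^3 - 15*x^2 + 75*x - 125)
Second-derivative test at each critical point:
  f''(1.1270) = -0.5164 < 0 → local maximum
  f''(8.8730) = 0.5164 > 0 → local minimum

Critical points: x = 5 - sqrt(15) ≈ 1.1270 (local maximum); x = sqrt(15) + 5 ≈ 8.8730 (local minimum)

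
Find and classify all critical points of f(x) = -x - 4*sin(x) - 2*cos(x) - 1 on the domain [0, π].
f'(x) = 2*sin(x) - 4*cos(x) - 1

Solve f'(x) = 0 on [0, π]:
  f'(x) = 0 ⇔ 2*sin(x) - 4*cos(x) = 1. Write the left side as R·cos(x + φ) with R = √((-4)² + (-2)²) = 2*sqrt(5), cos φ = -2*sqrt(5)/5, sin φ = -sqrt(5)/5; then cos(x + φ) = sqrt(5)/10. Solve for x and keep the solutions lying in [0, π].
  ⇒ x = atan((1 + 2*sqrt(19))/(-2 + sqrt(19))) ≈ 1.3327

f''(x) = 4*sin(x) + 2*cos(x)
Second-derivative test at each critical point:
  f''(1.3327) = 4.3589 > 0 → local minimum

Critical points: x = atan((1 + 2*sqrt(19))/(-2 + sqrt(19))) ≈ 1.3327 (local minimum)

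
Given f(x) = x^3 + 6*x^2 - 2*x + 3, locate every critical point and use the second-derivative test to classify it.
f'(x) = 3*x^2 + 12*x - 2

Solve f'(x) = 0:
  3*x^2 + 12*x - 2 = 0 has no rational roots; quadratic formula: x = (-12 ± √168)/6.
  ⇒ x = -sqrt(42)/3 - 2 ≈ -4.1602, -2 + sqrt(42)/3 ≈ 0.1602

f''(x) = 6*x + 12
Second-derivative test at each critical point:
  f''(-4.1602) = -12.9615 < 0 → local maximum
  f''(0.1602) = 12.9615 > 0 → local minimum

Critical points: x = -sqrt(42)/3 - 2 ≈ -4.1602 (local maximum); x = -2 + sqrt(42)/3 ≈ 0.1602 (local minimum)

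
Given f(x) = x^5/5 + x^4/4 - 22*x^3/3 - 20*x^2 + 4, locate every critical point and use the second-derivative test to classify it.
f'(x) = x*(x^3 + x^2 - 22*x - 40)

Solve f'(x) = 0:
  Factor: x^4 + x^3 - 22*x^2 - 40*x = x*(x - 5)*(x + 2)*(x + 4) = 0.
  ⇒ x = -4, -2, 0, 5

f''(x) = 4*x^3 + 3*x^2 - 44*x - 40
Second-derivative test at each critical point:
  f''(-4) = -72 < 0 → local maximum
  f''(-2) = 28 > 0 → local minimum
  f''(0) = -40 < 0 → local maximum
  f''(5) = 315 > 0 → local minimum

Critical points: x = -4 (local maximum); x = -2 (local minimum); x = 0 (local maximum); x = 5 (local minimum)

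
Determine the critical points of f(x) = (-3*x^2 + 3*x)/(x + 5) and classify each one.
f'(x) = 3*(-x^2 - 10*x + 5)/(x^2 + 10*x + 25)

Solve f'(x) = 0:
  f'(x) = -3*(x^2 + 10*x - 5)/(x + 5)^2; the denominator is positive wherever f is defined, so f'(x) = 0 ⇔ -3*x^2 - 30*x + 15 = 0.
  Factor: -3*x^2 - 30*x + 15 = -3*(x^2 + 10*x - 5); x^2 + 10*x - 5 = 0 has no rational roots; quadratic formula: x = (-10 ± √120)/2.
  ⇒ x = -sqrt(30) - 5 ≈ -10.4772, -5 + sqrt(30) ≈ 0.4772

f''(x) = -180/(x^3 + 15*x^2 + 75*x + 125)
Second-derivative test at each critical point:
  f''(-10.4772) = 1.0954 > 0 → local minimum
  f''(0.4772) = -1.0954 < 0 → local maximum

Critical points: x = -sqrt(30) - 5 ≈ -10.4772 (local minimum); x = -5 + sqrt(30) ≈ 0.4772 (local maximum)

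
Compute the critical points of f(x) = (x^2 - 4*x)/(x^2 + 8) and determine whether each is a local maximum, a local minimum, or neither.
f'(x) = 4*(x^2 + 4*x - 8)/(x^4 + 16*x^2 + 64)

Solve f'(x) = 0:
  f'(x) = 4*(x^2 + 4*x - 8)/(x^2 + 8)^2; the denominator is positive wherever f is defined, so f'(x) = 0 ⇔ 4*x^2 + 16*x - 32 = 0.
  Factor: 4*x^2 + 16*x - 32 = 4*(x^2 + 4*x - 8); x^2 + 4*x - 8 = 0 has no rational roots; quadratic formula: x = (-4 ± √48)/2.
  ⇒ x = -2*sqrt(3) - 2 ≈ -5.4641, -2 + 2*sqrt(3) ≈ 1.4641

f''(x) = 8*(-x^3 - 6*x^2 + 24*x + 16)/(x^6 + 24*x^4 + 192*x^2 + 512)
Second-derivative test at each critical point:
  f''(-5.4641) = -0.0193 < 0 → local maximum
  f''(1.4641) = 0.2693 > 0 → local minimum

Critical points: x = -2*sqrt(3) - 2 ≈ -5.4641 (local maximum); x = -2 + 2*sqrt(3) ≈ 1.4641 (local minimum)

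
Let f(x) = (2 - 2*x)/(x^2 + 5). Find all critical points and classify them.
f'(x) = 2*(-x^2 + 2*x*(x - 1) - 5)/(x^2 + 5)^2

Solve f'(x) = 0:
  f'(x) = 2*(x^2 - 2*x - 5)/(x^2 + 5)^2; the denominator is positive wherever f is defined, so f'(x) = 0 ⇔ 2*x^2 - 4*x - 10 = 0.
  Factor: 2*x^2 - 4*x - 10 = 2*(x^2 - 2*x - 5); x^2 - 2*x - 5 = 0 has no rational roots; quadratic formula: x = (2 ± √24)/2.
  ⇒ x = 1 - sqrt(6) ≈ -1.4495, 1 + sqrt(6) ≈ 3.4495

f''(x) = 4*(4*x^2*(1 - x) + (3*x - 1)*(x^2 + 5))/(x^2 + 5)^3
Second-derivative test at each critical point:
  f''(-1.4495) = -0.1943 < 0 → local maximum
  f''(3.4495) = 0.0343 > 0 → local minimum

Critical points: x = 1 - sqrt(6) ≈ -1.4495 (local maximum); x = 1 + sqrt(6) ≈ 3.4495 (local minimum)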